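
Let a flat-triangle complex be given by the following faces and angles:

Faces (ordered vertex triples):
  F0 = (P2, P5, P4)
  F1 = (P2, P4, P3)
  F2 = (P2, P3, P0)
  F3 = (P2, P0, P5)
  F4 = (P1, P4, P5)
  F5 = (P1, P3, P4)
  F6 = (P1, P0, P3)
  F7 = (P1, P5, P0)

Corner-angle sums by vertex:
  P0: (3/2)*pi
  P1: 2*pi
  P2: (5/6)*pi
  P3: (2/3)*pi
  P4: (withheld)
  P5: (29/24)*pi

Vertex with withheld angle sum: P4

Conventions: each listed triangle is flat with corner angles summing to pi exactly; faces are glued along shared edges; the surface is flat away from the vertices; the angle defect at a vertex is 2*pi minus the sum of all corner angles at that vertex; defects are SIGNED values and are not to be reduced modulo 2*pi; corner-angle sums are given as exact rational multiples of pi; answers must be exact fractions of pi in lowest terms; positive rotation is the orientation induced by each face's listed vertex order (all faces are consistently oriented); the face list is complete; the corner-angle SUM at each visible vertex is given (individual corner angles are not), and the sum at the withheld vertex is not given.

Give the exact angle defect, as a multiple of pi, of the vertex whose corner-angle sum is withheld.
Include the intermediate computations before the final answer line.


V = 6, E = 12, F = 8; chi = V - E + F = 2
Gauss-Bonnet: total defect = 2*pi*chi = 4*pi; visible defects sum to (91/24)*pi

Answer: defect(P4) = (5/24)*pi


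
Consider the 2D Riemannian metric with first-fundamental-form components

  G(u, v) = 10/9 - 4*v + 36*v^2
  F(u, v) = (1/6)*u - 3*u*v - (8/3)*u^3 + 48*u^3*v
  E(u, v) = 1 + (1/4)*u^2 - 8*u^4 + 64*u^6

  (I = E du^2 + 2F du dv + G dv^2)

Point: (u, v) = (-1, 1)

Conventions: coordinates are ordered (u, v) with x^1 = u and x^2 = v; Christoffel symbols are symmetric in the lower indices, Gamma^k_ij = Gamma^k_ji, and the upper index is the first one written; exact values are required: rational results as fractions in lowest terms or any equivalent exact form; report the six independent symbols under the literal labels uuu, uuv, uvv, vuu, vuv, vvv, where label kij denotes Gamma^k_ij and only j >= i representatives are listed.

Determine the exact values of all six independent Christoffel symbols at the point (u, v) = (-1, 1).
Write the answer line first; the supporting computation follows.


Answer: Gamma_uuu = -6345/3217, Gamma_uuv = 0, Gamma_uvv = -1620/3217, Gamma_vuu = 4794/3217, Gamma_vuv = 0, Gamma_vvv = 1224/3217

E = 229/4, F = -85/2, G = 298/9 at the point
E_u = -705/2, E_v = 0, F_u = 799/6, F_v = -45, G_u = 0, G_v = 68
EG - F^2 = 3217/36;  g^inv = (36/3217) * [[298/9, 85/2], [85/2, 229/4]]
first-kind symbols [ij,l] = (1/2)(d_i g_jl + d_j g_il - d_l g_ij): [uu,u] = E_u/2 = -705/4, [uu,v] = F_u - E_v/2 = 799/6, [uv,u] = E_v/2 = 0, [uv,v] = G_u/2 = 0, [vv,u] = F_v - G_u/2 = -45, [vv,v] = G_v/2 = 34
Gamma^u_ij = (G*[ij,u] - F*[ij,v])/(EG - F^2), Gamma^v_ij = (E*[ij,v] - F*[ij,u])/(EG - F^2)


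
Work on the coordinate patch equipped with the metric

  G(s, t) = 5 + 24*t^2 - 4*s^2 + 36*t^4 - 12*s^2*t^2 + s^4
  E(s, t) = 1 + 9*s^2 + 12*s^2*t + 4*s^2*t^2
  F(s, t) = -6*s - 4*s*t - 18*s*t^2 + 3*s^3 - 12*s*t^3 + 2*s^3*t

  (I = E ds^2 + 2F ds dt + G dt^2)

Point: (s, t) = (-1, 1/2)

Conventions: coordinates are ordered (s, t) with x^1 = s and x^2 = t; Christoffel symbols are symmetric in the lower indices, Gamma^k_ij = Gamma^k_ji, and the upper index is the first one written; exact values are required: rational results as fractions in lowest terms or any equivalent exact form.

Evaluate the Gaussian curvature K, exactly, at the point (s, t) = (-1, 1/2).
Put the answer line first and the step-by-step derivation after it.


Answer: K = -448/8649

E = 17, F = 10, G = 29/4, EG - F^2 = 93/4 at the point
E_s = -32, E_t = 16, F_s = -2, F_t = 29, G_s = 10, G_t = 30
E_tt = 8, F_st = -25, G_ss = -2
Apply the Brioschi formula K = (det M1 - det M2)/(EG - F^2)^2 over the derivative matrices of E, F, G.
M1 = [[-E_tt/2 + F_st - G_ss/2, E_s/2, F_s - E_t/2], [F_t - G_s/2, E, F], [G_t/2, F, G]] = [[-28, -16, -10], [24, 17, 10], [15, 10, 29/4]]; det M1 = -117
M2 = [[0, E_t/2, G_s/2], [E_t/2, E, F], [G_s/2, F, G]] = [[0, 8, 5], [8, 17, 10], [5, 10, 29/4]]; det M2 = -89
det M1 - det M2 = -28; K = -28 / (93/4)^2 = -448/8649


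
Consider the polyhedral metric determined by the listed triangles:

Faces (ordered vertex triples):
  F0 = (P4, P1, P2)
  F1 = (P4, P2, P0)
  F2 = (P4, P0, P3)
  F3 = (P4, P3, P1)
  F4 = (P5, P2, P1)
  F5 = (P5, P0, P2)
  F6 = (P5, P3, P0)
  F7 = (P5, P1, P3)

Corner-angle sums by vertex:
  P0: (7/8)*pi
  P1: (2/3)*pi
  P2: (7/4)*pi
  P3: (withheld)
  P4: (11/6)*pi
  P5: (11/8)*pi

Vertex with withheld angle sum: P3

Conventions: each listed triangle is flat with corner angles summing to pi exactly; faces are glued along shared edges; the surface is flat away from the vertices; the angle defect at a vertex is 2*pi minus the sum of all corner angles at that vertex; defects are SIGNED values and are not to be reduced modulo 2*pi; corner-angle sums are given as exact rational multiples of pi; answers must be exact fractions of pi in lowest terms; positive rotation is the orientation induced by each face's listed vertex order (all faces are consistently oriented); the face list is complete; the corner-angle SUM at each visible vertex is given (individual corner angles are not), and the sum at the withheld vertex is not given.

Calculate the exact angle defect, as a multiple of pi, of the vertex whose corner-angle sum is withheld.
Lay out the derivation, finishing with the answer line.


V = 6, E = 12, F = 8; chi = V - E + F = 2
Gauss-Bonnet: total defect = 2*pi*chi = 4*pi; visible defects sum to (7/2)*pi

Answer: defect(P3) = pi/2


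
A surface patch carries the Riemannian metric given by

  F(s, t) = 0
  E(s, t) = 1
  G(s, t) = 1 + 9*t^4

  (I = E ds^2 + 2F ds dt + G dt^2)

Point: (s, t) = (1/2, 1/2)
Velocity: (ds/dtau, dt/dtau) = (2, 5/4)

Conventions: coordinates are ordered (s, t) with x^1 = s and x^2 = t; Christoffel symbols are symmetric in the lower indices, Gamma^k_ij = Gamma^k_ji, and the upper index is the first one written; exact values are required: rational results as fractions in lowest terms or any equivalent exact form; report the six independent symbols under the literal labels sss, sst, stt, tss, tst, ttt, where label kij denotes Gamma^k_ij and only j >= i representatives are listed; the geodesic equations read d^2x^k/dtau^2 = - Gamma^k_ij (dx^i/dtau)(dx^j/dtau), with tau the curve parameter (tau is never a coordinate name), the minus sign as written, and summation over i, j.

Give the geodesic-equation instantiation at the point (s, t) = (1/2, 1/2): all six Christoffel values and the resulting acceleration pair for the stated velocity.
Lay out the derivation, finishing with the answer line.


E = 1, F = 0, G = 25/16 at the point
E_s = 0, E_t = 0, F_s = 0, F_t = 0, G_s = 0, G_t = 9/2
EG - F^2 = 25/16;  g^inv = (16/25) * [[25/16, 0], [0, 1]]
first-kind symbols [ij,l] = (1/2)(d_i g_jl + d_j g_il - d_l g_ij): [ss,s] = E_s/2 = 0, [ss,t] = F_s - E_t/2 = 0, [st,s] = E_t/2 = 0, [st,t] = G_s/2 = 0, [tt,s] = F_t - G_s/2 = 0, [tt,t] = G_t/2 = 9/4
Gamma^s_ij = (G*[ij,s] - F*[ij,t])/(EG - F^2), Gamma^t_ij = (E*[ij,t] - F*[ij,s])/(EG - F^2)
Gamma_sss = 0, Gamma_sst = 0, Gamma_stt = 0, Gamma_tss = 0, Gamma_tst = 0, Gamma_ttt = 36/25
d^2s/dtau^2 = -(Gamma_sss*(2)^2 + 2*Gamma_sst*(2)*(5/4) + Gamma_stt*(5/4)^2) = 0
d^2t/dtau^2 = -(Gamma_tss*(2)^2 + 2*Gamma_tst*(2)*(5/4) + Gamma_ttt*(5/4)^2) = -9/4

Answer: Gamma_sss = 0, Gamma_sst = 0, Gamma_stt = 0, Gamma_tss = 0, Gamma_tst = 0, Gamma_ttt = 36/25; accelerations (d^2s/dtau^2, d^2t/dtau^2) = (0, -9/4)


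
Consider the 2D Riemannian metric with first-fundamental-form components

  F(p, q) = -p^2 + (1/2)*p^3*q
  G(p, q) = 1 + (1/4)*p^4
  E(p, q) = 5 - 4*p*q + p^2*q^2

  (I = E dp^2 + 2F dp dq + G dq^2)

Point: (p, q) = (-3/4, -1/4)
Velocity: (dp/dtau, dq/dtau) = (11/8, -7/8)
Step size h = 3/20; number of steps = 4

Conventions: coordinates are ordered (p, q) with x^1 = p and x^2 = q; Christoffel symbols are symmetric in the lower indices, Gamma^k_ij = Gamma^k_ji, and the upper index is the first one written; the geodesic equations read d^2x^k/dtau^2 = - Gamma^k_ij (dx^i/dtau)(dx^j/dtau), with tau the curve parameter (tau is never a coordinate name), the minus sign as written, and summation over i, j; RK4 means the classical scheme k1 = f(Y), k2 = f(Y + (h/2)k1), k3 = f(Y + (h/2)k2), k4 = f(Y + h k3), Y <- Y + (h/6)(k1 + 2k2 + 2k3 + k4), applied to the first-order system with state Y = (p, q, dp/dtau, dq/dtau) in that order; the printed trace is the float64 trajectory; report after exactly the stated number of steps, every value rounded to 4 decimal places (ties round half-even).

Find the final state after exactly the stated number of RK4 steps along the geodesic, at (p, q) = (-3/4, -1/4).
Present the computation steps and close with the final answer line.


f(Y) = (dp/dtau, dq/dtau, -Gamma^p_ij Y'^i Y'^j, -Gamma^q_ij Y'^i Y'^j) with the Gammas evaluated at the stage position; h = 0.150000; intermediate values shown to 6 dp
step 0: p = -0.7500, q = -0.2500, dp/dtau = 1.3750, dq/dtau = -0.8750
step 1:
  k1: at (p, q) = (-0.750000, -0.250000), (dp/dtau, dq/dtau) = (1.375000, -0.875000); Gamma_ppp = 0.103826, Gamma_ppq = 0.311479, Gamma_pqq = 0.000000, Gamma_qpp = -0.016111, Gamma_qpq = -0.048333, Gamma_qqq = 0.000000; k1 = (1.375000, -0.875000, 0.553200, -0.085841)
  k2: at (p, q) = (-0.646875, -0.315625), (dp/dtau, dq/dtau) = (1.416490, -0.881438); Gamma_ppp = 0.132780, Gamma_ppq = 0.272133, Gamma_pqq = 0.000000, Gamma_qpp = -0.015470, Gamma_qpq = -0.031705, Gamma_qqq = 0.000000; k2 = (1.416490, -0.881438, 0.413128, -0.048132)
  k3: at (p, q) = (-0.643763, -0.316108), (dp/dtau, dq/dtau) = (1.405985, -0.878610); Gamma_ppp = 0.132984, Gamma_ppq = 0.270826, Gamma_pqq = 0.000000, Gamma_qpp = -0.015339, Gamma_qpq = -0.031238, Gamma_qqq = 0.000000; k3 = (1.405985, -0.878610, 0.406227, -0.046856)
  k4: at (p, q) = (-0.539102, -0.381791), (dp/dtau, dq/dtau) = (1.435934, -0.882028); Gamma_ppp = 0.161550, Gamma_ppq = 0.228114, Gamma_pqq = 0.000000, Gamma_qpp = -0.013084, Gamma_qpq = -0.018476, Gamma_qqq = 0.000000; k4 = (1.435934, -0.882028, 0.244727, -0.019821)
  Y <- Y + (h/6)(k1 + 2k2 + 2k3 + k4): p = -0.5386, q = -0.3819, dp/dtau = 1.4359, dq/dtau = -0.8824
step 2:
  k1: at (p, q) = (-0.538603, -0.381928), (dp/dtau, dq/dtau) = (1.435916, -0.882391); Gamma_ppp = 0.161605, Gamma_ppq = 0.227899, Gamma_pqq = 0.000000, Gamma_qpp = -0.013064, Gamma_qpq = -0.018423, Gamma_qqq = 0.000000; k1 = (1.435916, -0.882391, 0.244308, -0.019749)
  k2: at (p, q) = (-0.430909, -0.448107), (dp/dtau, dq/dtau) = (1.454239, -0.883872); Gamma_ppp = 0.189466, Gamma_ppq = 0.182194, Gamma_pqq = 0.000000, Gamma_qpp = -0.009735, Gamma_qpq = -0.009361, Gamma_qqq = 0.000000; k2 = (1.454239, -0.883872, 0.067686, -0.003478)
  k3: at (p, q) = (-0.429535, -0.448219), (dp/dtau, dq/dtau) = (1.440992, -0.882652); Gamma_ppp = 0.189486, Gamma_ppq = 0.181588, Gamma_pqq = 0.000000, Gamma_qpp = -0.009671, Gamma_qpq = -0.009268, Gamma_qqq = 0.000000; k3 = (1.440992, -0.882652, 0.068460, -0.003494)
  k4: at (p, q) = (-0.322454, -0.514326), (dp/dtau, dq/dtau) = (1.446185, -0.882915); Gamma_ppp = 0.216027, Gamma_ppq = 0.135437, Gamma_pqq = 0.000000, Gamma_qpp = -0.006123, Gamma_qpq = -0.003839, Gamma_qqq = 0.000000; k4 = (1.446185, -0.882915, -0.105942, 0.003003)
  Y <- Y + (h/6)(k1 + 2k2 + 2k3 + k4): p = -0.3218, q = -0.5144, dp/dtau = 1.4462, dq/dtau = -0.8832
step 3:
  k1: at (p, q) = (-0.321789, -0.514387), (dp/dtau, dq/dtau) = (1.446182, -0.883158); Gamma_ppp = 0.216033, Gamma_ppq = 0.135146, Gamma_pqq = 0.000000, Gamma_qpp = -0.006097, Gamma_qpq = -0.003814, Gamma_qqq = 0.000000; k1 = (1.446182, -0.883158, -0.106604, 0.003009)
  k2: at (p, q) = (-0.213325, -0.580624), (dp/dtau, dq/dtau) = (1.438187, -0.882933); Gamma_ppp = 0.240980, Gamma_ppq = 0.088538, Gamma_pqq = 0.000000, Gamma_qpp = -0.002923, Gamma_qpq = -0.001074, Gamma_qqq = 0.000000; k2 = (1.438187, -0.882933, -0.273585, 0.003318)
  k3: at (p, q) = (-0.213925, -0.580607), (dp/dtau, dq/dtau) = (1.425664, -0.882909); Gamma_ppp = 0.240998, Gamma_ppq = 0.088796, Gamma_pqq = 0.000000, Gamma_qpp = -0.002940, Gamma_qpq = -0.001083, Gamma_qqq = 0.000000; k3 = (1.425664, -0.882909, -0.266292, 0.003248)
  k4: at (p, q) = (-0.107939, -0.646823), (dp/dtau, dq/dtau) = (1.406239, -0.882671); Gamma_ppp = 0.264194, Gamma_ppq = 0.044088, Gamma_pqq = 0.000000, Gamma_qpp = -0.000797, Gamma_qpq = -0.000133, Gamma_qqq = 0.000000; k4 = (1.406239, -0.882671, -0.412999, 0.001246)
  Y <- Y + (h/6)(k1 + 2k2 + 2k3 + k4): p = -0.1073, q = -0.6468, dp/dtau = 1.4062, dq/dtau = -0.8827
step 4:
  k1: at (p, q) = (-0.107286, -0.646825), (dp/dtau, dq/dtau) = (1.406198, -0.882723); Gamma_ppp = 0.264162, Gamma_ppq = 0.043815, Gamma_pqq = 0.000000, Gamma_qpp = -0.000787, Gamma_qpq = -0.000131, Gamma_qqq = 0.000000; k1 = (1.406198, -0.882723, -0.413577, 0.001233)
  k2: at (p, q) = (-0.001821, -0.713029), (dp/dtau, dq/dtau) = (1.375180, -0.882631); Gamma_ppp = 0.285323, Gamma_ppq = 0.000729, Gamma_pqq = 0.000000, Gamma_qpp = 0.000000, Gamma_qpq = 0.000000, Gamma_qqq = 0.000000; k2 = (1.375180, -0.882631, -0.537811, 0.000000)
  k3: at (p, q) = (-0.004147, -0.713022), (dp/dtau, dq/dtau) = (1.365863, -0.882723); Gamma_ppp = 0.285462, Gamma_ppq = 0.001660, Gamma_pqq = 0.000000, Gamma_qpp = -0.000001, Gamma_qpq = 0.000000, Gamma_qqq = 0.000000; k3 = (1.365863, -0.882723, -0.528549, 0.000002)
  k4: at (p, q) = (0.097594, -0.779233), (dp/dtau, dq/dtau) = (1.326916, -0.882723); Gamma_ppp = 0.304657, Gamma_ppq = -0.038156, Gamma_pqq = 0.000000, Gamma_qpp = -0.000699, Gamma_qpq = 0.000088, Gamma_qqq = 0.000000; k4 = (1.326916, -0.882723, -0.625795, 0.001436)
  Y <- Y + (h/6)(k1 + 2k2 + 2k3 + k4): p = 0.0981, q = -0.7792, dp/dtau = 1.3269, dq/dtau = -0.8827

Answer: p = 0.0981, q = -0.7792, dp/dtau = 1.3269, dq/dtau = -0.8827


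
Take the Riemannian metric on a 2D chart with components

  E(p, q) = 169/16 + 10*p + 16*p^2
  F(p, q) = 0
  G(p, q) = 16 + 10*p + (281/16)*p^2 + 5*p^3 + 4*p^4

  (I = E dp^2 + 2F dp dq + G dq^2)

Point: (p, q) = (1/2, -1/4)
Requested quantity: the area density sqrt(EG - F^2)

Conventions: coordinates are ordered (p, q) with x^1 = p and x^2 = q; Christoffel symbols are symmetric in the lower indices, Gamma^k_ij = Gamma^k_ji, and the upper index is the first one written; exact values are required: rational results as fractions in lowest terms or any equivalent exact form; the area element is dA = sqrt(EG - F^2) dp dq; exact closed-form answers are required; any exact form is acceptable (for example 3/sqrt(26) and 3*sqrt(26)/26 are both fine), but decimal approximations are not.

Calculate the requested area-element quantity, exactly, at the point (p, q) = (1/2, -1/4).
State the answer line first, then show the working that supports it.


Answer: sqrt(EG - F^2) = 41*sqrt(313)/32

E = 313/16, F = 0, G = 1681/64; EG - F^2 = 526153/1024


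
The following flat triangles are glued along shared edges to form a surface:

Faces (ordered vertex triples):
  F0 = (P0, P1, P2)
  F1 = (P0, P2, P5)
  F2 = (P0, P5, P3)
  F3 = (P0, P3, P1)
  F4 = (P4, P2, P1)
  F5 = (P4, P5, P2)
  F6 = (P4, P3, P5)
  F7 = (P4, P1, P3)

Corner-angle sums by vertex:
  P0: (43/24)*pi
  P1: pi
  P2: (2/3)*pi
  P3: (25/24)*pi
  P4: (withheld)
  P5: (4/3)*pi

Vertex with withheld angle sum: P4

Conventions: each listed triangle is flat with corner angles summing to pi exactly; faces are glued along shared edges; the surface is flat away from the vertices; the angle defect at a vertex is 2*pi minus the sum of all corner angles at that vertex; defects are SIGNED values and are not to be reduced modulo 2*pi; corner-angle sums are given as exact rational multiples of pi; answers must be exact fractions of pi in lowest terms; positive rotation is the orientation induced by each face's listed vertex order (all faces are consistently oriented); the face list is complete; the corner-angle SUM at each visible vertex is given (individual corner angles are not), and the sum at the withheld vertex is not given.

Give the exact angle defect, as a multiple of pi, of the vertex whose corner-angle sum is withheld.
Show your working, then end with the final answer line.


V = 6, E = 12, F = 8; chi = V - E + F = 2
Gauss-Bonnet: total defect = 2*pi*chi = 4*pi; visible defects sum to (25/6)*pi

Answer: defect(P4) = -pi/6


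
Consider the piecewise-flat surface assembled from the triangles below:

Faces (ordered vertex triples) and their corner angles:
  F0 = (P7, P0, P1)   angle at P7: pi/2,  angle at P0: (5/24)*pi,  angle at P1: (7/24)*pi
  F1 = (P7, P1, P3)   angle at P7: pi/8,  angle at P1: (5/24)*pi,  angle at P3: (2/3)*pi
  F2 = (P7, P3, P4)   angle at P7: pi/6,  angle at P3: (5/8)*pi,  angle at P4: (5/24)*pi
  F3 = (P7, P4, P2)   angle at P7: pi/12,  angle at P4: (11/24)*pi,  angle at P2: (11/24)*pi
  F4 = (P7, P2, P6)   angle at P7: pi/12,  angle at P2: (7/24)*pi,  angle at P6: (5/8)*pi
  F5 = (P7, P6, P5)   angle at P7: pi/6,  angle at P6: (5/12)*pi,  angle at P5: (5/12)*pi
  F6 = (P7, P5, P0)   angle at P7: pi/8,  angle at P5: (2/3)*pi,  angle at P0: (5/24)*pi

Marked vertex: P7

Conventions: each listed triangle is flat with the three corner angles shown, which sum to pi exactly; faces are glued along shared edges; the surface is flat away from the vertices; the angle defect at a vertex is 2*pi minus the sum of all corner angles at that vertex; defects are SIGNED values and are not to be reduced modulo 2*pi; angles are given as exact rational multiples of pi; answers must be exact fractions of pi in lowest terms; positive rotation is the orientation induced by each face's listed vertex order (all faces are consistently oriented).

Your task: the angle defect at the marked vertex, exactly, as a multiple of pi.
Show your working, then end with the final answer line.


Sum of corner angles at P7: (5/4)*pi
defect = 2*pi - (5/4)*pi

Answer: defect(P7) = (3/4)*pi


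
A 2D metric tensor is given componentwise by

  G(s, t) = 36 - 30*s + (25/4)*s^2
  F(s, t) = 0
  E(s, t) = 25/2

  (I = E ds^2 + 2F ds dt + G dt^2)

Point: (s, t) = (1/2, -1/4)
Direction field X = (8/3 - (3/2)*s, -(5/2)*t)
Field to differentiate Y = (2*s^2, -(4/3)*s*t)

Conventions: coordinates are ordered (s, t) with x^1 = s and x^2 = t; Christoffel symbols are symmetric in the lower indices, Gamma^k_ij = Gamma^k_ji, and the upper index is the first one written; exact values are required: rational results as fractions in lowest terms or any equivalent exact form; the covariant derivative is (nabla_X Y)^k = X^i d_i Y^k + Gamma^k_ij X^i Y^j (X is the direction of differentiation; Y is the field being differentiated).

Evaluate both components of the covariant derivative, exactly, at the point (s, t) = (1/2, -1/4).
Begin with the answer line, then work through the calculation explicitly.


Answer: (nabla_X Y)^s = 755/192, (nabla_X Y)^t = -151/1368

E = 25/2, F = 0, G = 361/16 at the point
E_s = 0, E_t = 0, F_s = 0, F_t = 0, G_s = -95/4, G_t = 0
EG - F^2 = 9025/32;  g^inv = (32/9025) * [[361/16, 0], [0, 25/2]]
first-kind symbols [ij,l] = (1/2)(d_i g_jl + d_j g_il - d_l g_ij): [ss,s] = E_s/2 = 0, [ss,t] = F_s - E_t/2 = 0, [st,s] = E_t/2 = 0, [st,t] = G_s/2 = -95/8, [tt,s] = F_t - G_s/2 = 95/8, [tt,t] = G_t/2 = 0
Gamma^s_ij = (G*[ij,s] - F*[ij,t])/(EG - F^2), Gamma^t_ij = (E*[ij,t] - F*[ij,s])/(EG - F^2)
Gamma_sss = 0, Gamma_sst = 0, Gamma_stt = 19/20, Gamma_tss = 0, Gamma_tst = -10/19, Gamma_ttt = 0
X = (23/12, 5/8), Y = (1/2, 1/6) at the point


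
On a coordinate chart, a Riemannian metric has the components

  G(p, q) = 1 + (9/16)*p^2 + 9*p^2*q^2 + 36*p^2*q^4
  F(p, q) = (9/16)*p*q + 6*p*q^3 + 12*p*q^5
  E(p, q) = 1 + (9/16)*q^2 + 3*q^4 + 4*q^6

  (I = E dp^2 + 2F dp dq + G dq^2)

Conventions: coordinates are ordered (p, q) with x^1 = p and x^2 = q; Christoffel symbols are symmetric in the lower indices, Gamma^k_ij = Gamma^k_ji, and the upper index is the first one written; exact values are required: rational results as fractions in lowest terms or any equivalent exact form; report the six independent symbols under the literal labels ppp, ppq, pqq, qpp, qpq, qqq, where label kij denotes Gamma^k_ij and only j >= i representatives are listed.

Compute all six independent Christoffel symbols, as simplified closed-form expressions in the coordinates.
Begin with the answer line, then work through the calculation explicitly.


Answer: Gamma_ppp = 0, Gamma_ppq = (192*q^5 + 96*q^3 + 9*q)/(576*p^2*q^4 + 144*p^2*q^2 + 9*p^2 + 64*q^6 + 48*q^4 + 9*q^2 + 16), Gamma_pqq = (384*p*q^4 + 144*p*q^2)/(576*p^2*q^4 + 144*p^2*q^2 + 9*p^2 + 64*q^6 + 48*q^4 + 9*q^2 + 16), Gamma_qpp = 0, Gamma_qpq = (576*p*q^4 + 144*p*q^2 + 9*p)/(576*p^2*q^4 + 144*p^2*q^2 + 9*p^2 + 64*q^6 + 48*q^4 + 9*q^2 + 16), Gamma_qqq = (1152*p^2*q^3 + 144*p^2*q)/(576*p^2*q^4 + 144*p^2*q^2 + 9*p^2 + 64*q^6 + 48*q^4 + 9*q^2 + 16)

E = 1 + (9/16)*q^2 + 3*q^4 + 4*q^6; F = (9/16)*p*q + 6*p*q^3 + 12*p*q^5; G = 1 + (9/16)*p^2 + 9*p^2*q^2 + 36*p^2*q^4
Gamma^k_ij = (1/2) g^{kl} (d_i g_jl + d_j g_il - d_l g_ij), with g^inv = (1/(EG-F^2)) [[G, -F], [-F, E]]
first partials: E_p = 0, E_q = (9/8)*q + 12*q^3 + 24*q^5, F_p = (9/16)*q + 6*q^3 + 12*q^5, F_q = (9/16)*p + 18*p*q^2 + 60*p*q^4, G_p = (9/8)*p + 18*p*q^2 + 72*p*q^4, G_q = 18*p^2*q + 144*p^2*q^3
D = EG - F^2 = 1 + (9/16)*q^2 + (9/16)*p^2 + 3*q^4 + 9*p^2*q^2 + 4*q^6 + 36*p^2*q^4
expanded: Gamma^p_pp = (G E_p - 2F F_p + F E_q)/(2D), Gamma^p_pq = (G E_q - F G_p)/(2D), Gamma^p_qq = (2G F_q - G G_p - F G_q)/(2D), Gamma^q_pp = (2E F_p - E E_q - F E_p)/(2D), Gamma^q_pq = (E G_p - F E_q)/(2D), Gamma^q_qq = (E G_q - 2F F_q + F G_p)/(2D); substitute and cancel common factors


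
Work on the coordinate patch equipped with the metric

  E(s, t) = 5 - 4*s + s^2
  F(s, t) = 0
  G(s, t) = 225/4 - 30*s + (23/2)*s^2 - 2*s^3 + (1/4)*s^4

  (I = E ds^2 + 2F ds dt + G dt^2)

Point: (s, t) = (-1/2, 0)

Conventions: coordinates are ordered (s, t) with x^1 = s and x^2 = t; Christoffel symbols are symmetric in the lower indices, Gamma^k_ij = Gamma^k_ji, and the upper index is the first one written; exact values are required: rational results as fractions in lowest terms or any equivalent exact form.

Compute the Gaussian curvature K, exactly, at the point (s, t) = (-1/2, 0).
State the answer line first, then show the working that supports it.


Answer: K = -128/58029

E = 29/4, F = 0, G = 4761/64, EG - F^2 = 138069/256 at the point
E_s = -5, E_t = 0, F_s = 0, F_t = 0, G_s = -345/8, G_t = 0
E_tt = 0, F_st = 0, G_ss = 119/4
K follows from Brioschi's formula, (det M1 - det M2)/(EG - F^2)^2.
M1 = [[-E_tt/2 + F_st - G_ss/2, E_s/2, F_s - E_t/2], [F_t - G_s/2, E, F], [G_t/2, F, G]] = [[-119/8, -5/2, 0], [345/16, 29/4, 0], [0, 0, 4761/64]]; det M1 = -4108743/1024
M2 = [[0, E_t/2, G_s/2], [E_t/2, E, F], [G_s/2, F, G]] = [[0, 0, -345/16], [0, 29/4, 0], [-345/16, 0, 4761/64]]; det M2 = -3451725/1024
det M1 - det M2 = -328509/512; K = -328509/512 / (138069/256)^2 = -128/58029


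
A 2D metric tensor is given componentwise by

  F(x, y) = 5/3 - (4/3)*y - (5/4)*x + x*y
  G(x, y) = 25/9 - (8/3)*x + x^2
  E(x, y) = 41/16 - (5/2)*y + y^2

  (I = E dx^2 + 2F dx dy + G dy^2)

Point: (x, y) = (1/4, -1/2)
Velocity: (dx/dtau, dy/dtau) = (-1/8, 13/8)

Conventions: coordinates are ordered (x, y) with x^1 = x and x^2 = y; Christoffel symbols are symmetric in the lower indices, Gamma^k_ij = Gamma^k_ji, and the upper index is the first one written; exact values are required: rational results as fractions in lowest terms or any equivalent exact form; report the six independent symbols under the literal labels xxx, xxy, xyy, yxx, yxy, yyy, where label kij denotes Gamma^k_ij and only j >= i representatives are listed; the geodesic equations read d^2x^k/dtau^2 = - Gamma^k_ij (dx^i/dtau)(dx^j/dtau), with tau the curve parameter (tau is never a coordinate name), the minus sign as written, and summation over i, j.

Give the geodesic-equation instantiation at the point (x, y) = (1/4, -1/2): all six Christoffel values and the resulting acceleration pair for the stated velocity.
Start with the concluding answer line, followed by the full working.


Answer: Gamma_xxx = 0, Gamma_xxy = -126/377, Gamma_xyy = 0, Gamma_yxx = 0, Gamma_yxy = -6/29, Gamma_yyy = 0; accelerations (d^2x/dtau^2, d^2y/dtau^2) = (-63/464, -39/464)

E = 65/16, F = 91/48, G = 313/144 at the point
E_x = 0, E_y = -7/2, F_x = -7/4, F_y = -13/12, G_x = -13/6, G_y = 0
EG - F^2 = 377/72;  g^inv = (72/377) * [[313/144, -91/48], [-91/48, 65/16]]
first-kind symbols [ij,l] = (1/2)(d_i g_jl + d_j g_il - d_l g_ij): [xx,x] = E_x/2 = 0, [xx,y] = F_x - E_y/2 = 0, [xy,x] = E_y/2 = -7/4, [xy,y] = G_x/2 = -13/12, [yy,x] = F_y - G_x/2 = 0, [yy,y] = G_y/2 = 0
Gamma^x_ij = (G*[ij,x] - F*[ij,y])/(EG - F^2), Gamma^y_ij = (E*[ij,y] - F*[ij,x])/(EG - F^2)
Gamma_xxx = 0, Gamma_xxy = -126/377, Gamma_xyy = 0, Gamma_yxx = 0, Gamma_yxy = -6/29, Gamma_yyy = 0
d^2x/dtau^2 = -(Gamma_xxx*(-1/8)^2 + 2*Gamma_xxy*(-1/8)*(13/8) + Gamma_xyy*(13/8)^2) = -63/464
d^2y/dtau^2 = -(Gamma_yxx*(-1/8)^2 + 2*Gamma_yxy*(-1/8)*(13/8) + Gamma_yyy*(13/8)^2) = -39/464


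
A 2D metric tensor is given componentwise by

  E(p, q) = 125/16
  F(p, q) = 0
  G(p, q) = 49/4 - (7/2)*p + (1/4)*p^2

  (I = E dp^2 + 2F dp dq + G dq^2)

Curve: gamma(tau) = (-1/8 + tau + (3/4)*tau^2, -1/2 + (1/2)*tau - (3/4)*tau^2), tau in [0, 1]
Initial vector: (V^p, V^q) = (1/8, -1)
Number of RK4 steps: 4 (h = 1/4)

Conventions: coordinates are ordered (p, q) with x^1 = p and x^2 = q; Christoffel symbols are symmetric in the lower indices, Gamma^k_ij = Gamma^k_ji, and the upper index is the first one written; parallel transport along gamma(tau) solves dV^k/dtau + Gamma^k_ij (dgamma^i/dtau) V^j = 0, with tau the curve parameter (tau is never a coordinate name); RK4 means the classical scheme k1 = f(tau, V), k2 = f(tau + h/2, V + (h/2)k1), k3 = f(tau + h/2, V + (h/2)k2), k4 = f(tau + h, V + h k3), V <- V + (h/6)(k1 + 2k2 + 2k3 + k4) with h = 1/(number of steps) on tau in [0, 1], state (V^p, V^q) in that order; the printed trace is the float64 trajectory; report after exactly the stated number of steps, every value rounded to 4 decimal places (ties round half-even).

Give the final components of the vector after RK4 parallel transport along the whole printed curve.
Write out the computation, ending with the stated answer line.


gamma'(tau) = (1 + (3/2)*tau, 1/2 - (3/2)*tau); f(tau, V)^k = -Gamma^k_ij(gamma(tau)) gamma'^i(tau) V^j; h = 1/4; intermediate values shown to 6 dp
curve data and Christoffel symbols at the stage parameters:
  tau = 0.000000: gamma = (-0.125000, -0.500000), gamma' = (1.000000, 0.500000); Gamma_ppp = 0.000000, Gamma_ppq = 0.000000, Gamma_pqq = 0.228000, Gamma_qpp = 0.000000, Gamma_qpq = -0.140351, Gamma_qqq = 0.000000
  tau = 0.125000: gamma = (0.011719, -0.449219), gamma' = (1.187500, 0.312500); Gamma_ppp = 0.000000, Gamma_ppq = 0.000000, Gamma_pqq = 0.223625, Gamma_qpp = 0.000000, Gamma_qpq = -0.143097, Gamma_qqq = 0.000000
  tau = 0.250000: gamma = (0.171875, -0.421875), gamma' = (1.375000, 0.125000); Gamma_ppp = 0.000000, Gamma_ppq = 0.000000, Gamma_pqq = 0.218500, Gamma_qpp = 0.000000, Gamma_qpq = -0.146453, Gamma_qqq = 0.000000
  tau = 0.375000: gamma = (0.355469, -0.417969), gamma' = (1.562500, -0.062500); Gamma_ppp = 0.000000, Gamma_ppq = 0.000000, Gamma_pqq = 0.212625, Gamma_qpp = 0.000000, Gamma_qpq = -0.150500, Gamma_qqq = 0.000000
  tau = 0.500000: gamma = (0.562500, -0.437500), gamma' = (1.750000, -0.250000); Gamma_ppp = 0.000000, Gamma_ppq = 0.000000, Gamma_pqq = 0.206000, Gamma_qpp = 0.000000, Gamma_qpq = -0.155340, Gamma_qqq = 0.000000
  tau = 0.625000: gamma = (0.792969, -0.480469), gamma' = (1.937500, -0.437500); Gamma_ppp = 0.000000, Gamma_ppq = 0.000000, Gamma_pqq = 0.198625, Gamma_qpp = 0.000000, Gamma_qpq = -0.161108, Gamma_qqq = 0.000000
  tau = 0.750000: gamma = (1.046875, -0.546875), gamma' = (2.125000, -0.625000); Gamma_ppp = 0.000000, Gamma_ppq = 0.000000, Gamma_pqq = 0.190500, Gamma_qpp = 0.000000, Gamma_qpq = -0.167979, Gamma_qqq = 0.000000
  tau = 0.875000: gamma = (1.324219, -0.636719), gamma' = (2.312500, -0.812500); Gamma_ppp = 0.000000, Gamma_ppq = 0.000000, Gamma_pqq = 0.181625, Gamma_qpp = 0.000000, Gamma_qpq = -0.176187, Gamma_qqq = 0.000000
  tau = 1.000000: gamma = (1.625000, -0.750000), gamma' = (2.500000, -1.000000); Gamma_ppp = 0.000000, Gamma_ppq = 0.000000, Gamma_pqq = 0.172000, Gamma_qpp = 0.000000, Gamma_qpq = -0.186047, Gamma_qqq = 0.000000
step 0: V^p = 0.1250, V^q = -1.0000
step 1: k1 = (0.114000, -0.131579), k2 = (0.071032, -0.166495), k3 = (0.071337, -0.167477), k4 = (0.028456, -0.207190); V <- V + (h/6)(k1 + 2k2 + 2k3 + k4): V^p = 0.1428, V^q = -1.0419
step 2: k1 = (0.028458, -0.207206), k2 = (-0.014191, -0.252487), k3 = (-0.014266, -0.253768), k4 = (-0.056928, -0.305901); V <- V + (h/6)(k1 + 2k2 + 2k3 + k4): V^p = 0.1392, V^q = -1.1055
step 3: k1 = (-0.056934, -0.305935), k2 = (-0.099391, -0.366332), k3 = (-0.100047, -0.368314), k4 = (-0.142588, -0.439480); V <- V + (h/6)(k1 + 2k2 + 2k3 + k4): V^p = 0.1143, V^q = -1.1978
step 4: k1 = (-0.142612, -0.439560), k2 = (-0.184867, -0.524218), k3 = (-0.186429, -0.527774), k4 = (-0.228715, -0.631078); V <- V + (h/6)(k1 + 2k2 + 2k3 + k4): V^p = 0.0679, V^q = -1.3301

Answer: V^p = 0.0679, V^q = -1.3301


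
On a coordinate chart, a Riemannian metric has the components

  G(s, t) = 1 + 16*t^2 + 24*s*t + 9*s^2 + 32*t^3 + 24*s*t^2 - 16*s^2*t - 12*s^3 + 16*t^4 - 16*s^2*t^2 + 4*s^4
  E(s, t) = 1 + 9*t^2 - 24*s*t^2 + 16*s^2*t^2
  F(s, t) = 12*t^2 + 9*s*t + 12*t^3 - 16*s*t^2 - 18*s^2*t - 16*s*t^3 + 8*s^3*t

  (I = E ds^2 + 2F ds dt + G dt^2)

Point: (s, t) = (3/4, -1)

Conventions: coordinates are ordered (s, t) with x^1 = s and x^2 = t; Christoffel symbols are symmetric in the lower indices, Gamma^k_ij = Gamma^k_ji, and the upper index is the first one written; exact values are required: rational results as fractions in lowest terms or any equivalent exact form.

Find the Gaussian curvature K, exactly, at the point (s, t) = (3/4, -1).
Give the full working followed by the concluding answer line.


E = 1, F = 0, G = 145/64, EG - F^2 = 145/64 at the point
E_s = 0, E_t = 0, F_s = 9/2, F_t = 0, G_s = 0, G_t = -9
E_tt = 0, F_st = -41/2, G_ss = -9
K follows from Brioschi's formula, (det M1 - det M2)/(EG - F^2)^2.
M1 = [[-E_tt/2 + F_st - G_ss/2, E_s/2, F_s - E_t/2], [F_t - G_s/2, E, F], [G_t/2, F, G]] = [[-16, 0, 9/2], [0, 1, 0], [-9/2, 0, 145/64]]; det M1 = -16
M2 = [[0, E_t/2, G_s/2], [E_t/2, E, F], [G_s/2, F, G]] = [[0, 0, 0], [0, 1, 0], [0, 0, 145/64]]; det M2 = 0
det M1 - det M2 = -16; K = -16 / (145/64)^2 = -65536/21025

Answer: K = -65536/21025


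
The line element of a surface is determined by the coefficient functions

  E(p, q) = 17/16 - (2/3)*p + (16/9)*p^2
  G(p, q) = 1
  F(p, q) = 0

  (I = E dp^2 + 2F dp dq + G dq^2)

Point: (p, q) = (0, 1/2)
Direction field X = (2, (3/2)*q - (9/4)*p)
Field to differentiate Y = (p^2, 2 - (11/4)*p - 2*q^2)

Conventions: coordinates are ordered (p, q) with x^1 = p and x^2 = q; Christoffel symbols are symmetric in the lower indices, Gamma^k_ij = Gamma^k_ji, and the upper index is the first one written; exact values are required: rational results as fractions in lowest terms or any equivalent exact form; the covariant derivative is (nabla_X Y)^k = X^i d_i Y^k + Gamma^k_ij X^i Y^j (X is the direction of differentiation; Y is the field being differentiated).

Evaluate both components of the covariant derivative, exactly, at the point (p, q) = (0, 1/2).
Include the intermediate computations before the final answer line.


E = 17/16, F = 0, G = 1 at the point
E_p = -2/3, E_q = 0, F_p = 0, F_q = 0, G_p = 0, G_q = 0
EG - F^2 = 17/16;  g^inv = (16/17) * [[1, 0], [0, 17/16]]
first-kind symbols [ij,l] = (1/2)(d_i g_jl + d_j g_il - d_l g_ij): [pp,p] = E_p/2 = -1/3, [pp,q] = F_p - E_q/2 = 0, [pq,p] = E_q/2 = 0, [pq,q] = G_p/2 = 0, [qq,p] = F_q - G_p/2 = 0, [qq,q] = G_q/2 = 0
Gamma^p_ij = (G*[ij,p] - F*[ij,q])/(EG - F^2), Gamma^q_ij = (E*[ij,q] - F*[ij,p])/(EG - F^2)
Gamma_ppp = -16/51, Gamma_ppq = 0, Gamma_pqq = 0, Gamma_qpp = 0, Gamma_qpq = 0, Gamma_qqq = 0
X = (2, 3/4), Y = (0, 3/2) at the point

Answer: (nabla_X Y)^p = 0, (nabla_X Y)^q = -7


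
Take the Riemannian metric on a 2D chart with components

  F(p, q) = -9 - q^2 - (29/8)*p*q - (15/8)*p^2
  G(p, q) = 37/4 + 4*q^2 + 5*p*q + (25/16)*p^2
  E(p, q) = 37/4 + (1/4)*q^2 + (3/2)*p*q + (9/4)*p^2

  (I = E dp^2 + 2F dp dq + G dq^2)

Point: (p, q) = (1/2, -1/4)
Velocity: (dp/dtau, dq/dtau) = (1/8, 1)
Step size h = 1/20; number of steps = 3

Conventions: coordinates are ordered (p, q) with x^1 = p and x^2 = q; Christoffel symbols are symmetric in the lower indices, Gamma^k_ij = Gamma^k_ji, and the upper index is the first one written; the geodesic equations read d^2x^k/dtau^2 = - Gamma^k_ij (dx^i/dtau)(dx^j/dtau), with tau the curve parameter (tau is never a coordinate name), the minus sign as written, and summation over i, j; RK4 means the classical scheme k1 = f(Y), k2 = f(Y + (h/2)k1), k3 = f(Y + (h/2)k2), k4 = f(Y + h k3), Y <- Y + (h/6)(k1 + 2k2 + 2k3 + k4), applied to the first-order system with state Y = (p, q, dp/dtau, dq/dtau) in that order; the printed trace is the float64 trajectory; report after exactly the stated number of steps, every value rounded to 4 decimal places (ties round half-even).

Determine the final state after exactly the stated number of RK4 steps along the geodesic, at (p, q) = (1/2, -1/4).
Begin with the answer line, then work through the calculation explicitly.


Answer: p = 0.5391, q = -0.0808, dp/dtau = 0.4216, dq/dtau = 1.2770

f(Y) = (dp/dtau, dq/dtau, -Gamma^p_ij Y'^i Y'^j, -Gamma^q_ij Y'^i Y'^j) with the Gammas evaluated at the stage position; h = 0.050000; intermediate values shown to 6 dp
step 0: p = 0.5000, q = -0.2500, dp/dtau = 0.1250, dq/dtau = 1.0000
step 1:
  k1: at (p, q) = (0.500000, -0.250000), (dp/dtau, dq/dtau) = (0.125000, 1.000000); Gamma_ppp = -0.425918, Gamma_ppq = 0.623941, Gamma_pqq = -1.640042, Gamma_qpp = -0.555579, Gamma_qpq = 0.628178, Gamma_qqq = -1.579873; k1 = (0.125000, 1.000000, 1.490712, 1.431509)
  k2: at (p, q) = (0.503125, -0.225000), (dp/dtau, dq/dtau) = (0.162268, 1.035788); Gamma_ppp = -0.567495, Gamma_ppq = 0.759815, Gamma_pqq = -1.751060, Gamma_qpp = -0.707265, Gamma_qpq = 0.770228, Gamma_qqq = -1.680984; k2 = (0.162268, 1.035788, 1.638166, 1.563165)
  k3: at (p, q) = (0.504057, -0.224105), (dp/dtau, dq/dtau) = (0.165954, 1.039079); Gamma_ppp = -0.575222, Gamma_ppq = 0.767309, Gamma_pqq = -1.757723, Gamma_qpp = -0.715735, Gamma_qpq = 0.778080, Gamma_qqq = -1.687120; k3 = (0.165954, 1.039079, 1.649001, 1.572927)
  k4: at (p, q) = (0.508298, -0.198046), (dp/dtau, dq/dtau) = (0.207450, 1.078646); Gamma_ppp = -0.738750, Gamma_ppq = 0.924005, Gamma_pqq = -1.881344, Gamma_qpp = -0.890266, Gamma_qpq = 0.941397, Gamma_qqq = -1.799906; k4 = (0.207450, 1.078646, 1.807174, 1.711160)
  Y <- Y + (h/6)(k1 + 2k2 + 2k3 + k4): p = 0.5082, q = -0.1981, dp/dtau = 0.2073, dq/dtau = 1.0785
step 2:
  k1: at (p, q) = (0.508241, -0.198097), (dp/dtau, dq/dtau) = (0.207269, 1.078457); Gamma_ppp = -0.738267, Gamma_ppq = 0.923538, Gamma_pqq = -1.880936, Gamma_qpp = -0.889739, Gamma_qpq = 0.940909, Gamma_qqq = -1.799530; k1 = (0.207269, 1.078457, 1.806499, 1.710559)
  k2: at (p, q) = (0.513422, -0.171135), (dp/dtau, dq/dtau) = (0.252431, 1.121221); Gamma_ppp = -0.923138, Gamma_ppq = 1.100476, Gamma_pqq = -2.015837, Gamma_qpp = -1.086198, Gamma_qpq = 1.124693, Gamma_qqq = -1.922634; k2 = (0.252431, 1.121221, 1.970069, 1.849582)
  k3: at (p, q) = (0.514552, -0.170066), (dp/dtau, dq/dtau) = (0.256520, 1.124697); Gamma_ppp = -0.933732, Gamma_ppq = 1.110725, Gamma_pqq = -2.024511, Gamma_qpp = -1.097686, Gamma_qpq = 1.135379, Gamma_qqq = -1.930653; k3 = (0.256520, 1.124697, 1.981427, 1.859266)
  k4: at (p, q) = (0.521067, -0.141862), (dp/dtau, dq/dtau) = (0.306340, 1.171420); Gamma_ppp = -1.145005, Gamma_ppq = 1.312839, Gamma_pqq = -2.173738, Gamma_qpp = -1.321159, Gamma_qpq = 1.344471, Gamma_qqq = -2.066705; k4 = (0.306340, 1.171420, 2.148079, 1.995035)
  Y <- Y + (h/6)(k1 + 2k2 + 2k3 + k4): p = 0.5210, q = -0.1419, dp/dtau = 0.3061, dq/dtau = 1.1712
step 3:
  k1: at (p, q) = (0.521003, -0.141916), (dp/dtau, dq/dtau) = (0.306082, 1.171151); Gamma_ppp = -1.144417, Gamma_ppq = 1.312270, Gamma_pqq = -2.173261, Gamma_qpp = -1.320524, Gamma_qpq = 1.343879, Gamma_qqq = -2.066264; k1 = (0.306082, 1.171151, 2.147238, 1.994317)
  k2: at (p, q) = (0.528655, -0.112637), (dp/dtau, dq/dtau) = (0.359763, 1.221009); Gamma_ppp = -1.379938, Gamma_ppq = 1.537585, Gamma_pqq = -2.334462, Gamma_qpp = -1.568342, Gamma_qpq = 1.575901, Gamma_qqq = -2.212791; k2 = (0.359763, 1.221009, 2.308127, 2.117455)
  k3: at (p, q) = (0.529997, -0.111391), (dp/dtau, dq/dtau) = (0.363785, 1.224088); Gamma_ppp = -1.393806, Gamma_ppq = 1.551007, Gamma_pqq = -2.345328, Gamma_qpp = -1.583200, Gamma_qpq = 1.589786, Gamma_qqq = -2.222828; k3 = (0.363785, 1.224088, 2.317332, 2.124307)
  k4: at (p, q) = (0.539193, -0.080712), (dp/dtau, dq/dtau) = (0.421948, 1.277367); Gamma_ppp = -1.657060, Gamma_ppq = 1.803109, Gamma_pqq = -2.520527, Gamma_qpp = -1.858545, Gamma_qpq = 1.847934, Gamma_qqq = -2.381271; k4 = (0.421948, 1.277367, 2.463992, 2.224325)
  Y <- Y + (h/6)(k1 + 2k2 + 2k3 + k4): p = 0.5391, q = -0.0808, dp/dtau = 0.4216, dq/dtau = 1.2770


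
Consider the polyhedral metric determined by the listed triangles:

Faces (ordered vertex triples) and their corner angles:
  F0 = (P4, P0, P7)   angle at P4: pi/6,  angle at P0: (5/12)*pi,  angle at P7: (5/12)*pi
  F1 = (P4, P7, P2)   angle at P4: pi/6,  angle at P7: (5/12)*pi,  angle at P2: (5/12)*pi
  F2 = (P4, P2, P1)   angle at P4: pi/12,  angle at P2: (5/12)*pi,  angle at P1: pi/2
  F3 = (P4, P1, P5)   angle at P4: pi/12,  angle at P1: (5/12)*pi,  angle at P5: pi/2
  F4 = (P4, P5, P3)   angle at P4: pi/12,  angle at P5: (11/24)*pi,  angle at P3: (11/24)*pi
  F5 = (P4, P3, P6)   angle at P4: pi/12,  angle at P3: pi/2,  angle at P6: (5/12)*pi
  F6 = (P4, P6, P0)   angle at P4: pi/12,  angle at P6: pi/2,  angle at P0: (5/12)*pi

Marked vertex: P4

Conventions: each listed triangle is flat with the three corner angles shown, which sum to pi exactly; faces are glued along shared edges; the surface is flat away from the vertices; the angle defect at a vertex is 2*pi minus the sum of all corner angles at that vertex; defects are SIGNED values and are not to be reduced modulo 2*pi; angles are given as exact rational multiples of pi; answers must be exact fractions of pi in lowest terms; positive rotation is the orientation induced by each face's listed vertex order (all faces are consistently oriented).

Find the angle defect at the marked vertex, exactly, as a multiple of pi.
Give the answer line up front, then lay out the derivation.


Answer: defect(P4) = (5/4)*pi

Sum of corner angles at P4: (3/4)*pi
defect = 2*pi - (3/4)*pi


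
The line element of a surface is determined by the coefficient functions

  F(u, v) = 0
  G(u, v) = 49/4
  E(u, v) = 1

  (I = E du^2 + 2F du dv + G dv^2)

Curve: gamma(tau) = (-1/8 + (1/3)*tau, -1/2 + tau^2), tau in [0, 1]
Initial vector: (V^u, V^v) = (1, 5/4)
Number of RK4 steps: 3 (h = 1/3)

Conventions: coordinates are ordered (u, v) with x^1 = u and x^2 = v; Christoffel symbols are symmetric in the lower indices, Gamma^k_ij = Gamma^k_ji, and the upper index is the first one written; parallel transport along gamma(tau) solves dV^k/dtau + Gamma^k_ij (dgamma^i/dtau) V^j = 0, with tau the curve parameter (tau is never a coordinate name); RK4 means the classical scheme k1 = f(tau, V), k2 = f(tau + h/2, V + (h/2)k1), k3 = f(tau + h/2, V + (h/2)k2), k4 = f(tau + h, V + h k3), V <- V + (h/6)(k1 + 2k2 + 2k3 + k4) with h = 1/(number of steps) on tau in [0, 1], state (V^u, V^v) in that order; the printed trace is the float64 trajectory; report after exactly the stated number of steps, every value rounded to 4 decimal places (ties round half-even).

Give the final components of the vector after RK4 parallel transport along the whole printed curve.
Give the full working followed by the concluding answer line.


gamma'(tau) = (1/3, 2*tau); f(tau, V)^k = -Gamma^k_ij(gamma(tau)) gamma'^i(tau) V^j; h = 1/3; intermediate values shown to 6 dp
curve data and Christoffel symbols at the stage parameters:
  tau = 0.000000: gamma = (-0.125000, -0.500000), gamma' = (0.333333, 0.000000); Gamma_uuu = 0.000000, Gamma_uuv = 0.000000, Gamma_uvv = 0.000000, Gamma_vuu = 0.000000, Gamma_vuv = 0.000000, Gamma_vvv = 0.000000
  tau = 0.166667: gamma = (-0.069444, -0.472222), gamma' = (0.333333, 0.333333); Gamma_uuu = 0.000000, Gamma_uuv = 0.000000, Gamma_uvv = 0.000000, Gamma_vuu = 0.000000, Gamma_vuv = 0.000000, Gamma_vvv = 0.000000
  tau = 0.333333: gamma = (-0.013889, -0.388889), gamma' = (0.333333, 0.666667); Gamma_uuu = 0.000000, Gamma_uuv = 0.000000, Gamma_uvv = 0.000000, Gamma_vuu = 0.000000, Gamma_vuv = 0.000000, Gamma_vvv = 0.000000
  tau = 0.500000: gamma = (0.041667, -0.250000), gamma' = (0.333333, 1.000000); Gamma_uuu = 0.000000, Gamma_uuv = 0.000000, Gamma_uvv = 0.000000, Gamma_vuu = 0.000000, Gamma_vuv = 0.000000, Gamma_vvv = 0.000000
  tau = 0.666667: gamma = (0.097222, -0.055556), gamma' = (0.333333, 1.333333); Gamma_uuu = 0.000000, Gamma_uuv = 0.000000, Gamma_uvv = 0.000000, Gamma_vuu = 0.000000, Gamma_vuv = 0.000000, Gamma_vvv = 0.000000
  tau = 0.833333: gamma = (0.152778, 0.194444), gamma' = (0.333333, 1.666667); Gamma_uuu = 0.000000, Gamma_uuv = 0.000000, Gamma_uvv = 0.000000, Gamma_vuu = 0.000000, Gamma_vuv = 0.000000, Gamma_vvv = 0.000000
  tau = 1.000000: gamma = (0.208333, 0.500000), gamma' = (0.333333, 2.000000); Gamma_uuu = 0.000000, Gamma_uuv = 0.000000, Gamma_uvv = 0.000000, Gamma_vuu = 0.000000, Gamma_vuv = 0.000000, Gamma_vvv = 0.000000
step 0: V^u = 1.0000, V^v = 1.2500
step 1: k1 = (0.000000, 0.000000), k2 = (0.000000, 0.000000), k3 = (0.000000, 0.000000), k4 = (0.000000, 0.000000); V <- V + (h/6)(k1 + 2k2 + 2k3 + k4): V^u = 1.0000, V^v = 1.2500
step 2: k1 = (0.000000, 0.000000), k2 = (0.000000, 0.000000), k3 = (0.000000, 0.000000), k4 = (0.000000, 0.000000); V <- V + (h/6)(k1 + 2k2 + 2k3 + k4): V^u = 1.0000, V^v = 1.2500
step 3: k1 = (0.000000, 0.000000), k2 = (0.000000, 0.000000), k3 = (0.000000, 0.000000), k4 = (0.000000, 0.000000); V <- V + (h/6)(k1 + 2k2 + 2k3 + k4): V^u = 1.0000, V^v = 1.2500

Answer: V^u = 1.0000, V^v = 1.2500
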